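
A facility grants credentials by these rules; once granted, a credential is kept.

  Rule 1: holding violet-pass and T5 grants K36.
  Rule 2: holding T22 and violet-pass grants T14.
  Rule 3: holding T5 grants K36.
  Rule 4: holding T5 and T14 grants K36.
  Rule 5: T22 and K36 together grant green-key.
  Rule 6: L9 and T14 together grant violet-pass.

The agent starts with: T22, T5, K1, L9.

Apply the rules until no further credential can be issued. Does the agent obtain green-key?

Holding T5 grants K36 (Rule 3).
Holding T22 and K36 grants green-key (Rule 5).

Yes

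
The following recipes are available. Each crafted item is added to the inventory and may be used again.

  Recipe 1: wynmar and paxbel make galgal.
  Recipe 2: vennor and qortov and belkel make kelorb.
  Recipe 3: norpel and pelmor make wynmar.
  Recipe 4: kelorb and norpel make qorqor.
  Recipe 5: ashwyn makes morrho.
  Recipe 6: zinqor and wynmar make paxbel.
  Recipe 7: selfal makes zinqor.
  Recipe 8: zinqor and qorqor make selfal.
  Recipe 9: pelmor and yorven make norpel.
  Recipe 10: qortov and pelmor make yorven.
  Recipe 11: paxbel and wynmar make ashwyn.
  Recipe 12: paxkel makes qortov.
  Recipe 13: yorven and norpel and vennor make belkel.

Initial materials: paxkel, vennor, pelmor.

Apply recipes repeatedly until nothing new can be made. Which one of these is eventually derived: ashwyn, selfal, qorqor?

Using Recipe 12, paxkel makes qortov.
qortov and pelmor → yorven (Recipe 10).
pelmor and yorven → norpel (Recipe 9).
Using Recipe 13, yorven, norpel, and vennor make belkel.
Using Recipe 2, vennor, qortov, and belkel make kelorb.
kelorb and norpel → qorqor (Recipe 4).
ashwyn would need paxbel and wynmar (Recipe 11), but paxbel is never obtained. selfal would need zinqor and qorqor (Recipe 8), but zinqor is never obtained.

qorqor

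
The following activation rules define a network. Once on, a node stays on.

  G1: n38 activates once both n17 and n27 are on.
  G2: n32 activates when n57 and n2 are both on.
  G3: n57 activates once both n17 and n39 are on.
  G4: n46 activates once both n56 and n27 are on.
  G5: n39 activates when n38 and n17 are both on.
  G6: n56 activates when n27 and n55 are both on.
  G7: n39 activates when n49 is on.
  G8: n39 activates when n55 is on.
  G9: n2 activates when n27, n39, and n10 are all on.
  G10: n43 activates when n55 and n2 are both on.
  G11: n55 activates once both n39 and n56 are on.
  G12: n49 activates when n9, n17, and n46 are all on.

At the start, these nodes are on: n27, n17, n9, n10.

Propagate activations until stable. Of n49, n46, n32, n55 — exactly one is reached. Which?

n32

G1: n17 and n27 on → n38 on.
n38 and n17 are on, so n39 activates (G5).
n17 and n39 are on, so n57 activates (G3).
G9: n27, n39, and n10 on → n2 on.
G2: n57 and n2 on → n32 on.
n46 would need n56 and n27 (G4), but n56 never turns on. n55 would need n39 and n56 (G11), but n56 never turns on. n49 would need n9, n17, and n46 (G12), but n46 never turns on.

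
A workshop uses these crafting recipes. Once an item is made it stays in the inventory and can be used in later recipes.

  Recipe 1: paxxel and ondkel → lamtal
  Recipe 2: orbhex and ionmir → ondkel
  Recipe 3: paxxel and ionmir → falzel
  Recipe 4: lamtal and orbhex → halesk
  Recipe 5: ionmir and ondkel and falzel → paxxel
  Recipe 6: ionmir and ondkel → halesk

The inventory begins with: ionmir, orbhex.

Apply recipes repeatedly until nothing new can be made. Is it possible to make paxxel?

No

paxxel would need ionmir, ondkel, and falzel (Recipe 5), but falzel is never obtained.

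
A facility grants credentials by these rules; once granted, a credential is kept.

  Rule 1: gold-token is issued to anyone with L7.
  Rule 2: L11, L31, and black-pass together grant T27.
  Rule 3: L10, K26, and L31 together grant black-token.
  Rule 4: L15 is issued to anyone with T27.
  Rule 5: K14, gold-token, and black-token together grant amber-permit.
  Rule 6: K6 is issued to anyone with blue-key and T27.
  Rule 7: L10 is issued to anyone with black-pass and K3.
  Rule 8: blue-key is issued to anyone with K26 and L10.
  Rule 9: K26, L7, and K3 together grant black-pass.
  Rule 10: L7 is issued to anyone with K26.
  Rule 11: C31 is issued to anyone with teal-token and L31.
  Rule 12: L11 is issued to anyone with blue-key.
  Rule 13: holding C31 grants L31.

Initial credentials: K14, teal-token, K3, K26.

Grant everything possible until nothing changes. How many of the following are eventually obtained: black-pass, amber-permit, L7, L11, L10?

4

Holding K26 grants L7 (Rule 10).
Holding K26, L7, and K3 grants black-pass (Rule 9).
Holding black-pass and K3 grants L10 (Rule 7).
Holding K26 and L10 grants blue-key (Rule 8).
Holding blue-key grants L11 (Rule 12).
black-pass: reached.
amber-permit would need K14, gold-token, and black-token (Rule 5), but black-token is never granted.
L7: reached.
L11: reached.
L10: reached.
Reached: black-pass, L7, L11, and L10 — 4 of the 5.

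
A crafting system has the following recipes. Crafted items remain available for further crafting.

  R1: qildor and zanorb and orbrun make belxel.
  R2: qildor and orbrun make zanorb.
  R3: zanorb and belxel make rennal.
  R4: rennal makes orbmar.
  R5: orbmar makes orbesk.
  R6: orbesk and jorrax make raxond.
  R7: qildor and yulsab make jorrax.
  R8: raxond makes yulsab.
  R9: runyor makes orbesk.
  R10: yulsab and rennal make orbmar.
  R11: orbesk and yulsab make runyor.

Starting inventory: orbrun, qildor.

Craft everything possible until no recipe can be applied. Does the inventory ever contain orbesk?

Yes

Using R2, qildor and orbrun make zanorb.
qildor and zanorb and orbrun → belxel (R1).
Using R3, zanorb and belxel make rennal.
rennal → orbmar (R4).
orbmar → orbesk (R5).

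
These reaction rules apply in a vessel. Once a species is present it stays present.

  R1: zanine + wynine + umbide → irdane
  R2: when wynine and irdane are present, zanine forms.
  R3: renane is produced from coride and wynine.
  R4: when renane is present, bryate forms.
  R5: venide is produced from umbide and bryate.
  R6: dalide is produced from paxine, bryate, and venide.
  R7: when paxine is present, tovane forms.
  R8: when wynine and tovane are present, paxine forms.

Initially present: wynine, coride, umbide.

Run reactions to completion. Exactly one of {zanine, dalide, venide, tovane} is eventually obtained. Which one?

venide

coride and wynine present → renane forms (R3).
renane present → bryate forms (R4).
umbide and bryate present → venide forms (R5).
zanine would need wynine and irdane (R2), but irdane never forms. dalide would need paxine, bryate, and venide (R6), but paxine never forms. tovane would need paxine (R7), but paxine never forms.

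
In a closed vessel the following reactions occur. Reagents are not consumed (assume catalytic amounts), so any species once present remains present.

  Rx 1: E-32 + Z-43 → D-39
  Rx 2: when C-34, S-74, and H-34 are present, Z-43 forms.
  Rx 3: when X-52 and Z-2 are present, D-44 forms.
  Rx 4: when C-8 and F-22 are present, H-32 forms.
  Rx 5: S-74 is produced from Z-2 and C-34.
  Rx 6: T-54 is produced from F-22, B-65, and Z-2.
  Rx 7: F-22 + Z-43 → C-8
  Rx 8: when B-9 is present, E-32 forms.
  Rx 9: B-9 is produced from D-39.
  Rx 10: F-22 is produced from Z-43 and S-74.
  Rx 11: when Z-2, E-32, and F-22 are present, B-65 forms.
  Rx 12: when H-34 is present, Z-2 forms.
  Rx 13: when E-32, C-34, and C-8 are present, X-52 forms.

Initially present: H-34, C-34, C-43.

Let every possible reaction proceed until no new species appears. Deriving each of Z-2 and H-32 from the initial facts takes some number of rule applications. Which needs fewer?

Z-2: H-34 present → Z-2 forms (Rx 12). [1 rule application]
H-32: H-34 present → Z-2 forms (Rx 12). Z-2 and C-34 present → S-74 forms (Rx 5). C-34, S-74, and H-34 present → Z-43 forms (Rx 2). Z-43 and S-74 present → F-22 forms (Rx 10). F-22 and Z-43 present → C-8 forms (Rx 7). C-8 and F-22 present → H-32 forms (Rx 4). [6 rule applications]
Z-2 needs fewer.

Z-2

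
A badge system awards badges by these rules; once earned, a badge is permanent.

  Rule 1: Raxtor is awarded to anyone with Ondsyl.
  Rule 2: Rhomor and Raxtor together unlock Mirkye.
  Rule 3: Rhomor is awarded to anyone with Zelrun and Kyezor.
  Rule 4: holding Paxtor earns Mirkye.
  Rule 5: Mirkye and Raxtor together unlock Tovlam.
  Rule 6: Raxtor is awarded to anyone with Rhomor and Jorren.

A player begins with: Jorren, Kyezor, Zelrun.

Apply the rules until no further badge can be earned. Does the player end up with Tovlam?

Yes

With Zelrun and Kyezor, Rhomor is earned (Rule 3).
With Rhomor and Jorren, Raxtor is earned (Rule 6).
With Rhomor and Raxtor, Mirkye is earned (Rule 2).
With Mirkye and Raxtor, Tovlam is earned (Rule 5).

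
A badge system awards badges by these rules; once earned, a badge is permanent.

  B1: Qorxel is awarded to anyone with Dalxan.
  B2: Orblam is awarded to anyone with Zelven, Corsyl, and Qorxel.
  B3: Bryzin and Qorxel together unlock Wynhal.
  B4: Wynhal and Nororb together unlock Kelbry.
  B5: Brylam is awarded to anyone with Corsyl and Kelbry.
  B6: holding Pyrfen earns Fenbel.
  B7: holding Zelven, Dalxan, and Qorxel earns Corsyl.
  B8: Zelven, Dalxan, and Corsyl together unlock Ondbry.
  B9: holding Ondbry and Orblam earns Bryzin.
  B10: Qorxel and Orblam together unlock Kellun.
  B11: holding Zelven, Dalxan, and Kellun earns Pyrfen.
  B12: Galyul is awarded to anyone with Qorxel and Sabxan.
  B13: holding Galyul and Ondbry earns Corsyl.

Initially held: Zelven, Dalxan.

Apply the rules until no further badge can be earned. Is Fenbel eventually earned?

Yes

With Dalxan, Qorxel is earned (B1).
With Zelven, Dalxan, and Qorxel, Corsyl is earned (B7).
With Zelven, Corsyl, and Qorxel, Orblam is earned (B2).
With Qorxel and Orblam, Kellun is earned (B10).
With Zelven, Dalxan, and Kellun, Pyrfen is earned (B11).
With Pyrfen, Fenbel is earned (B6).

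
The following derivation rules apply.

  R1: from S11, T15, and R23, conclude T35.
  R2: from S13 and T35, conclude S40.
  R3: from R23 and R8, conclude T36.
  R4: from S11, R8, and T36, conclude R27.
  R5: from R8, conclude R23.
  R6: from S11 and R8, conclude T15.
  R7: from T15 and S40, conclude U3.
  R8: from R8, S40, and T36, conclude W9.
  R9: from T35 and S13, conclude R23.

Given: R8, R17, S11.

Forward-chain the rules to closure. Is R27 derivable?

Yes

From R8, R5 gives R23.
From R23 and R8, R3 gives T36.
S11, R8, and T36 hold, so R27 follows (R4).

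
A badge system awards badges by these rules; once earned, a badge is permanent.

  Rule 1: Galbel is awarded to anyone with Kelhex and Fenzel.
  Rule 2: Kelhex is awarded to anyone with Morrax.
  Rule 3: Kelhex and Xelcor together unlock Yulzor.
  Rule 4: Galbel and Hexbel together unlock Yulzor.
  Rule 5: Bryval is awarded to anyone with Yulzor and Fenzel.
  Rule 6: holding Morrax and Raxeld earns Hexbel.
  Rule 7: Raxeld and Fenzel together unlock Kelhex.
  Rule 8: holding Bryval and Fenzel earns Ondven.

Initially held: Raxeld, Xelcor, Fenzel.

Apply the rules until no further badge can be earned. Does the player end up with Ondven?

With Raxeld and Fenzel, Kelhex is earned (Rule 7).
With Kelhex and Xelcor, Yulzor is earned (Rule 3).
With Yulzor and Fenzel, Bryval is earned (Rule 5).
With Bryval and Fenzel, Ondven is earned (Rule 8).

Yes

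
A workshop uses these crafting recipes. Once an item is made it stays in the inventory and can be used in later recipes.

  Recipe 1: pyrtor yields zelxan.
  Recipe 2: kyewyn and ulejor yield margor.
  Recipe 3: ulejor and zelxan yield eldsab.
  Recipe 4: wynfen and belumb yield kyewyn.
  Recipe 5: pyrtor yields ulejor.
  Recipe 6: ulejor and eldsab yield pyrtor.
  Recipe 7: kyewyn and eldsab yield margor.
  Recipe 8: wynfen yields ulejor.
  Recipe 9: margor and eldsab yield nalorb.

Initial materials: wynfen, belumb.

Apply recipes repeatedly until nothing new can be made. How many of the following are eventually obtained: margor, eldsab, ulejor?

2

wynfen and belumb → kyewyn (Recipe 4).
Using Recipe 8, wynfen makes ulejor.
Using Recipe 2, kyewyn and ulejor make margor.
margor: reached.
eldsab would need ulejor and zelxan (Recipe 3), but zelxan is never obtained.
ulejor: reached.
Reached: margor and ulejor — 2 of the 3.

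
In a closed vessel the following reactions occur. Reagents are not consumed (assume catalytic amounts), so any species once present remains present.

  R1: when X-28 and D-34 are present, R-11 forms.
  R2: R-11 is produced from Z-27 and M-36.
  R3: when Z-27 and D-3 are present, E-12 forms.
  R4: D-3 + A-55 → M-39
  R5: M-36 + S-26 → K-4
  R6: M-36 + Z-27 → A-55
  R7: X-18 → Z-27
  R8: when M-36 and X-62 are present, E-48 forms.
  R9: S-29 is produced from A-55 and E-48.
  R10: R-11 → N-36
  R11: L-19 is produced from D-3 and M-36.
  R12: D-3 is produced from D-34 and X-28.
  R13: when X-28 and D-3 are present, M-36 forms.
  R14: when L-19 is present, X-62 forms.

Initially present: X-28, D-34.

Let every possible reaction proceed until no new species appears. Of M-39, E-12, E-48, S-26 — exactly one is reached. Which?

E-48

D-34 and X-28 present → D-3 forms (R12).
X-28 and D-3 present → M-36 forms (R13).
D-3 and M-36 present → L-19 forms (R11).
L-19 present → X-62 forms (R14).
M-36 and X-62 present → E-48 forms (R8).
No rule produces S-26, and it is not given. E-12 would need Z-27 and D-3 (R3), but Z-27 never forms. M-39 would need D-3 and A-55 (R4), but A-55 never forms.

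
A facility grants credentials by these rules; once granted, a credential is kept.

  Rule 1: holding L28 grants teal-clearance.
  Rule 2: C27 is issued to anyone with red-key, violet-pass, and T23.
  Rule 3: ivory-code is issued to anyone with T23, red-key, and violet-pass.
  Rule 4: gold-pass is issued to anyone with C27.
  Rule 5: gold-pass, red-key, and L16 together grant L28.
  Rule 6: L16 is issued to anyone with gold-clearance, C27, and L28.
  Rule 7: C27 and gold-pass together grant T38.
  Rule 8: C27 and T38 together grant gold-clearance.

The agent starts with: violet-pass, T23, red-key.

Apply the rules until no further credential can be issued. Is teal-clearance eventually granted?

No

teal-clearance would need L28 (Rule 1), but L28 is never granted.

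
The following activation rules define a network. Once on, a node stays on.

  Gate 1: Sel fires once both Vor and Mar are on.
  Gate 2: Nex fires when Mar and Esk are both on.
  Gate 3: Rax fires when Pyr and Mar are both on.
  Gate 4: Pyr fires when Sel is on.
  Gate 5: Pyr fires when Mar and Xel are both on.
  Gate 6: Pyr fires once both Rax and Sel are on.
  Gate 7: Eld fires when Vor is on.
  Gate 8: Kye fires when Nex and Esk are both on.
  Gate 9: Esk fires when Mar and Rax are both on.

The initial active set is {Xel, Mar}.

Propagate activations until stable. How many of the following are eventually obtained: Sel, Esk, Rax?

Mar and Xel are on, so Pyr fires (Gate 5).
Gate 3: Pyr and Mar on → Rax on.
Gate 9: Mar and Rax on → Esk on.
Sel would need Vor and Mar (Gate 1), but Vor never turns on.
Esk: reached.
Rax: reached.
Reached: Esk and Rax — 2 of the 3.

2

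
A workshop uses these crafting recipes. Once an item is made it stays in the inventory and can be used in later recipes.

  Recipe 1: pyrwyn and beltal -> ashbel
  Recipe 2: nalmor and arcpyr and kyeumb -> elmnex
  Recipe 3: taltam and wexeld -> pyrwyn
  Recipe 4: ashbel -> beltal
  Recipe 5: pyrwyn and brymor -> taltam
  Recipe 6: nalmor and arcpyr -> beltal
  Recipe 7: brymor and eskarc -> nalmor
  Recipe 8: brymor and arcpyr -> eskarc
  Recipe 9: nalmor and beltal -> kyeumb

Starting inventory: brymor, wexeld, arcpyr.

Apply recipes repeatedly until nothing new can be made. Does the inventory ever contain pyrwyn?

No

pyrwyn would need taltam and wexeld (Recipe 3), but taltam is never obtained.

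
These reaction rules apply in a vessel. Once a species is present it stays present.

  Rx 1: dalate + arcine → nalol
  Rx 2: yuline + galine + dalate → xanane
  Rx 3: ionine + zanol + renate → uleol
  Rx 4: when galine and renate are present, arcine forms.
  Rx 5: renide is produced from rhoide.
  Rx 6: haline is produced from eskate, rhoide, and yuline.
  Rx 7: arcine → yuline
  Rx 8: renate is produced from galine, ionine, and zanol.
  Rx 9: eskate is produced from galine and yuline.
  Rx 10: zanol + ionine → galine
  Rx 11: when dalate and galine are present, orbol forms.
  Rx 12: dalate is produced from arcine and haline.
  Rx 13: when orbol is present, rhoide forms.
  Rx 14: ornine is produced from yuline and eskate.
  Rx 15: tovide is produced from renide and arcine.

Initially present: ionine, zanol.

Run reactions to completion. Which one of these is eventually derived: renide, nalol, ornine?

ornine

zanol and ionine present → galine forms (Rx 10).
galine, ionine, and zanol present → renate forms (Rx 8).
galine and renate present → arcine forms (Rx 4).
arcine present → yuline forms (Rx 7).
galine and yuline present → eskate forms (Rx 9).
yuline and eskate present → ornine forms (Rx 14).
renide would need rhoide (Rx 5), but rhoide never forms. nalol would need dalate and arcine (Rx 1), but dalate never forms.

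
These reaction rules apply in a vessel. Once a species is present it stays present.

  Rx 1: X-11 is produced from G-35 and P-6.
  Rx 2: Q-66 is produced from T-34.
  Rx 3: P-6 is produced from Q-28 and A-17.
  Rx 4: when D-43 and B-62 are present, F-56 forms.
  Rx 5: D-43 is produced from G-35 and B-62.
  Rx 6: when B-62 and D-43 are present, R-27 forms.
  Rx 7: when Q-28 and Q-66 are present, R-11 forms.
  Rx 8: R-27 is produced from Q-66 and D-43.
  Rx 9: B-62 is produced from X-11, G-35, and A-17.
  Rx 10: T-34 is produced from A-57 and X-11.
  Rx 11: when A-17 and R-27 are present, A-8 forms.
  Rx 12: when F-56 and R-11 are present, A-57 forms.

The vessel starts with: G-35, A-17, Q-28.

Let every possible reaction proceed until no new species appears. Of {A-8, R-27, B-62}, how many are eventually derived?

3

Q-28 and A-17 present → P-6 forms (Rx 3).
G-35 and P-6 present → X-11 forms (Rx 1).
X-11, G-35, and A-17 present → B-62 forms (Rx 9).
G-35 and B-62 present → D-43 forms (Rx 5).
B-62 and D-43 present → R-27 forms (Rx 6).
A-17 and R-27 present → A-8 forms (Rx 11).
A-8: reached.
R-27: reached.
B-62: reached.
All 3 are reached.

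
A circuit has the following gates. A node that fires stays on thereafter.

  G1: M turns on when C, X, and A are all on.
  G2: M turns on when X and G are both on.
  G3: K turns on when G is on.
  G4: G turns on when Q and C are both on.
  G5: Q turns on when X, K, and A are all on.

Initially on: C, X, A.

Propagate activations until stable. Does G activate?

No

G would need Q and C (G4), but Q never turns on.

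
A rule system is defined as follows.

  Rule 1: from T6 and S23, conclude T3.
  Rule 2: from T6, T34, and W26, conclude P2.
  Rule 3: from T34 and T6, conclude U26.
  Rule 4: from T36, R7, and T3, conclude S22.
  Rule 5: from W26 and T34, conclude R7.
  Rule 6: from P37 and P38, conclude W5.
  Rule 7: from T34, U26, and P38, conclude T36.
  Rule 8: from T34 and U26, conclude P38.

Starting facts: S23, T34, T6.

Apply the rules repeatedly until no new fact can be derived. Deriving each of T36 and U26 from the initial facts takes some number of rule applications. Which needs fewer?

U26

U26: T34 and T6 hold, so U26 follows (Rule 3). [1 rule application]
T36: T34 and T6 hold, so U26 follows (Rule 3). T34 and U26 hold, so P38 follows (Rule 8). T34, U26, and P38 hold, so T36 follows (Rule 7). [3 rule applications]
U26 needs fewer.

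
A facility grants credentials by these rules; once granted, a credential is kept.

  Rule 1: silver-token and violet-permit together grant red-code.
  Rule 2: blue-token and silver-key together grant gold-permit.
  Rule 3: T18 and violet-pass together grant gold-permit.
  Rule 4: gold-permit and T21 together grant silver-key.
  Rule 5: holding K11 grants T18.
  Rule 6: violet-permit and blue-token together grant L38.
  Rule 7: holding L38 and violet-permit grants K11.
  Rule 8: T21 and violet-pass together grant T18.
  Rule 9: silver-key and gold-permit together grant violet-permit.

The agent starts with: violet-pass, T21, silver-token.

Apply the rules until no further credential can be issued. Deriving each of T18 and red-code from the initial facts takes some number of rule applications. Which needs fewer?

T18

T18: Holding T21 and violet-pass grants T18 (Rule 8). [1 rule application]
red-code: Holding T21 and violet-pass grants T18 (Rule 8). Holding T18 and violet-pass grants gold-permit (Rule 3). Holding gold-permit and T21 grants silver-key (Rule 4). Holding silver-key and gold-permit grants violet-permit (Rule 9). Holding silver-token and violet-permit grants red-code (Rule 1). [5 rule applications]
T18 needs fewer.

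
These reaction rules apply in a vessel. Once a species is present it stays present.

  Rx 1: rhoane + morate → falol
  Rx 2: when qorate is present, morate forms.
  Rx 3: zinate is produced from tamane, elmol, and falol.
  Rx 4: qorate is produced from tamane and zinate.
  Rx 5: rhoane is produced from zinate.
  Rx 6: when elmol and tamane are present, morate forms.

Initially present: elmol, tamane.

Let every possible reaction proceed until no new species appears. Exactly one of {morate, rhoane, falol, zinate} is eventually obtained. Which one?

morate

elmol and tamane present → morate forms (Rx 6).
rhoane would need zinate (Rx 5), but zinate never forms. falol would need rhoane and morate (Rx 1), but rhoane never forms. zinate would need tamane, elmol, and falol (Rx 3), but falol never forms.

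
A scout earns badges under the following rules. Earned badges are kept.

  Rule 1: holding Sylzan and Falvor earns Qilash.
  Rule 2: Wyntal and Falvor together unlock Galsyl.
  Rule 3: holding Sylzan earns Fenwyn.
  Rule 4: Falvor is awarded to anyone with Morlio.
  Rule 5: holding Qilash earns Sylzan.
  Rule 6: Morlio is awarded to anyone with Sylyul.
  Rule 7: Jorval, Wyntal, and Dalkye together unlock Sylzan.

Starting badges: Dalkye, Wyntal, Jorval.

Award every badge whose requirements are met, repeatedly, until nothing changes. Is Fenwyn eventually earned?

Yes

With Jorval, Wyntal, and Dalkye, Sylzan is earned (Rule 7).
With Sylzan, Fenwyn is earned (Rule 3).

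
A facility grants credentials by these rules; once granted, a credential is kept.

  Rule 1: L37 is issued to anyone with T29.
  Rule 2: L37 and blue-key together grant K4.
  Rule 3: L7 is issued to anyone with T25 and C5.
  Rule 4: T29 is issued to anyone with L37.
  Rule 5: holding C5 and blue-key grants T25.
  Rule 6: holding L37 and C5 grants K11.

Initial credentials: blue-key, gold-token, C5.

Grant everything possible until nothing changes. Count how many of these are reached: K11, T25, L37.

1

Holding C5 and blue-key grants T25 (Rule 5).
K11 would need L37 and C5 (Rule 6), but L37 is never granted.
T25: reached.
L37 would need T29 (Rule 1), but T29 is never granted.
Reached: T25 — 1 of the 3.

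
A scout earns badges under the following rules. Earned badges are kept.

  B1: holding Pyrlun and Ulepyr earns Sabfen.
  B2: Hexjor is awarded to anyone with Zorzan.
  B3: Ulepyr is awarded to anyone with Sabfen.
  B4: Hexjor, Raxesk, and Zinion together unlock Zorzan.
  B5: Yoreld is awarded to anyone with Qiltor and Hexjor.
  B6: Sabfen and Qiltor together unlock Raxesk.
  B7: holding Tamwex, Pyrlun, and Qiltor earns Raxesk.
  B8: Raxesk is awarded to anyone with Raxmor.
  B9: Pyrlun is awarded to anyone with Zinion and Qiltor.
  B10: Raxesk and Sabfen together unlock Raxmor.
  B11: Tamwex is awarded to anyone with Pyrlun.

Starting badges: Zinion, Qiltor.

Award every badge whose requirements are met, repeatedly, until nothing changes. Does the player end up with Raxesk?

Yes

With Zinion and Qiltor, Pyrlun is earned (B9).
With Pyrlun, Tamwex is earned (B11).
With Tamwex, Pyrlun, and Qiltor, Raxesk is earned (B7).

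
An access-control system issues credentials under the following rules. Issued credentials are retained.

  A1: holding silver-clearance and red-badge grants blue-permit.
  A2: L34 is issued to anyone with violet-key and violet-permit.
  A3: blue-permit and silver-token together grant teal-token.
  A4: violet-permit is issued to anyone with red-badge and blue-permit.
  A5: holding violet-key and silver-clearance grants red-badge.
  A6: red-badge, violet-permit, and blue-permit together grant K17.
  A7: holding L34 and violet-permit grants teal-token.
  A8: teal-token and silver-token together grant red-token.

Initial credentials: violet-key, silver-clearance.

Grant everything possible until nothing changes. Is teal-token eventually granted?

Holding violet-key and silver-clearance grants red-badge (A5).
Holding silver-clearance and red-badge grants blue-permit (A1).
Holding red-badge and blue-permit grants violet-permit (A4).
Holding violet-key and violet-permit grants L34 (A2).
Holding L34 and violet-permit grants teal-token (A7).

Yes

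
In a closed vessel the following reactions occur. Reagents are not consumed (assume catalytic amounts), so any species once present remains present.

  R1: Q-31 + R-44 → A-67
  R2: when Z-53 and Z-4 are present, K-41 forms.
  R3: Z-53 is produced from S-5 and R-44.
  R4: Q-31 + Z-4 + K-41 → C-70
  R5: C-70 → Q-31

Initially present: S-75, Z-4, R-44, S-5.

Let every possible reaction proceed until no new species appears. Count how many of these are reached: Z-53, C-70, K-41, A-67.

2

S-5 and R-44 present → Z-53 forms (R3).
Z-53 and Z-4 present → K-41 forms (R2).
Z-53: reached.
C-70 would need Q-31, Z-4, and K-41 (R4), but Q-31 never forms.
K-41: reached.
A-67 would need Q-31 and R-44 (R1), but Q-31 never forms.
Reached: Z-53 and K-41 — 2 of the 4.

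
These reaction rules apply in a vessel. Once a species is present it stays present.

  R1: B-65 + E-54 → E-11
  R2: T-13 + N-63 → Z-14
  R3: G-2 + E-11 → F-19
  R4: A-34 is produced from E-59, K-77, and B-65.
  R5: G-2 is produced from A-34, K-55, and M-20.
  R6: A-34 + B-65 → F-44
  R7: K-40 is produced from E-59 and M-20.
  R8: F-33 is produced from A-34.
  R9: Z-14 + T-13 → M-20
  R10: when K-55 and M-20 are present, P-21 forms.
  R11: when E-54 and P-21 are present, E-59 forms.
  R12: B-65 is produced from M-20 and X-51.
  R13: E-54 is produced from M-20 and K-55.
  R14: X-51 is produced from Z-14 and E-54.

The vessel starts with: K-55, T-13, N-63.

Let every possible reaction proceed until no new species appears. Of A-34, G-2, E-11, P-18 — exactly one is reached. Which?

E-11

T-13 and N-63 present → Z-14 forms (R2).
Z-14 and T-13 present → M-20 forms (R9).
M-20 and K-55 present → E-54 forms (R13).
Z-14 and E-54 present → X-51 forms (R14).
M-20 and X-51 present → B-65 forms (R12).
B-65 and E-54 present → E-11 forms (R1).
No rule produces P-18, and it is not given. A-34 would need E-59, K-77, and B-65 (R4), but K-77 never forms. G-2 would need A-34, K-55, and M-20 (R5), but A-34 never forms.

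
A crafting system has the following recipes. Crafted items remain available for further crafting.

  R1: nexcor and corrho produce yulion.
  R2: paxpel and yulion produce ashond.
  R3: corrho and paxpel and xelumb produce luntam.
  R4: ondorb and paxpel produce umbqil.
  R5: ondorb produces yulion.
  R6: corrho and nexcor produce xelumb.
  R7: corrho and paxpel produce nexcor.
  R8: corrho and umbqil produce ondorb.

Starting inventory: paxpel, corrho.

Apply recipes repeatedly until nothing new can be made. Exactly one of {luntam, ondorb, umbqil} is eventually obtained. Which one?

luntam

corrho and paxpel → nexcor (R7).
corrho and nexcor → xelumb (R6).
Using R3, corrho, paxpel, and xelumb make luntam.
umbqil would need ondorb and paxpel (R4), but ondorb is never obtained. ondorb would need corrho and umbqil (R8), but umbqil is never obtained.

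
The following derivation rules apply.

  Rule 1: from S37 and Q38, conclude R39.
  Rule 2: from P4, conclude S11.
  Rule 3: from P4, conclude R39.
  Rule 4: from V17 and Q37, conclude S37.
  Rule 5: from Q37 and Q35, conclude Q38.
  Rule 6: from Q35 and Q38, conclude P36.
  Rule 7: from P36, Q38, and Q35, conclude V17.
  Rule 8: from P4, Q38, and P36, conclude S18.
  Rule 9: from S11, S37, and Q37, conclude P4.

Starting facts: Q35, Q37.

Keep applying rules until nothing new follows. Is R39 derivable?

Yes

Q37 and Q35 hold, so Q38 follows (Rule 5).
From Q35 and Q38, Rule 6 gives P36.
From P36, Q38, and Q35, Rule 7 gives V17.
V17 and Q37 hold, so S37 follows (Rule 4).
S37 and Q38 hold, so R39 follows (Rule 1).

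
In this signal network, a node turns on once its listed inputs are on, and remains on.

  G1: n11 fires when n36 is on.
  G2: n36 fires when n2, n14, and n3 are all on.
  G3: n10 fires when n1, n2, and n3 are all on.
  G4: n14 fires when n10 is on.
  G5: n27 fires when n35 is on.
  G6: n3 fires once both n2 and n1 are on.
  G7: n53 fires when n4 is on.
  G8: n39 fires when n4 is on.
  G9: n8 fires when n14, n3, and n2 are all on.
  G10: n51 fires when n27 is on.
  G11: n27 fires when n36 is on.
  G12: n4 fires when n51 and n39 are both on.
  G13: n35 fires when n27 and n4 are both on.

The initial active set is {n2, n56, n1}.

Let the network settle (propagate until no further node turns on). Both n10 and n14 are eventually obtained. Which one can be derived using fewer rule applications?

n10: G6: n2 and n1 on → n3 on. n1, n2, and n3 are on, so n10 fires (G3). [2 rule applications]
n14: G6: n2 and n1 on → n3 on. n1, n2, and n3 are on, so n10 fires (G3). n10 is on, so n14 fires (G4). [3 rule applications]
n10 needs fewer.

n10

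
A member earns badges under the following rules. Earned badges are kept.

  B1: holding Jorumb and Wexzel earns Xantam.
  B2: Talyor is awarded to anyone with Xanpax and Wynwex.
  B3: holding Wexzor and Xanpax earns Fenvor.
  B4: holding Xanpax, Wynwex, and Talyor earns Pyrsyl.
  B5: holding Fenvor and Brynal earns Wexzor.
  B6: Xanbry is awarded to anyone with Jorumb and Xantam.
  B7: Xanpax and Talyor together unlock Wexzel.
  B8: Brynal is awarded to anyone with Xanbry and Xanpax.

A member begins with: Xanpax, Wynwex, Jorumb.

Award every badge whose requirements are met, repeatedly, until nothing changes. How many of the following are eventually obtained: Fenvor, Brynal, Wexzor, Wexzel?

2

With Xanpax and Wynwex, Talyor is earned (B2).
With Xanpax and Talyor, Wexzel is earned (B7).
With Jorumb and Wexzel, Xantam is earned (B1).
With Jorumb and Xantam, Xanbry is earned (B6).
With Xanbry and Xanpax, Brynal is earned (B8).
Fenvor would need Wexzor and Xanpax (B3), but Wexzor is never earned.
Brynal: reached.
Wexzor would need Fenvor and Brynal (B5), but Fenvor is never earned.
Wexzel: reached.
Reached: Brynal and Wexzel — 2 of the 4.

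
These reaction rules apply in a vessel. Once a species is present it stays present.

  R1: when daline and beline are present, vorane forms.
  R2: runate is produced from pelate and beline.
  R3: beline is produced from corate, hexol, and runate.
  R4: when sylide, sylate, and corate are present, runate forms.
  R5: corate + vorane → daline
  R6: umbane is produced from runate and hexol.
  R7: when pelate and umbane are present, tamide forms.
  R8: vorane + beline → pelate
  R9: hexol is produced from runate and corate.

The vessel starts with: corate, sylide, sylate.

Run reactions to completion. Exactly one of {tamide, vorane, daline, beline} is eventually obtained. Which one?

beline

sylide, sylate, and corate present → runate forms (R4).
runate and corate present → hexol forms (R9).
corate, hexol, and runate present → beline forms (R3).
daline would need corate and vorane (R5), but vorane never forms. tamide would need pelate and umbane (R7), but pelate never forms. vorane would need daline and beline (R1), but daline never forms.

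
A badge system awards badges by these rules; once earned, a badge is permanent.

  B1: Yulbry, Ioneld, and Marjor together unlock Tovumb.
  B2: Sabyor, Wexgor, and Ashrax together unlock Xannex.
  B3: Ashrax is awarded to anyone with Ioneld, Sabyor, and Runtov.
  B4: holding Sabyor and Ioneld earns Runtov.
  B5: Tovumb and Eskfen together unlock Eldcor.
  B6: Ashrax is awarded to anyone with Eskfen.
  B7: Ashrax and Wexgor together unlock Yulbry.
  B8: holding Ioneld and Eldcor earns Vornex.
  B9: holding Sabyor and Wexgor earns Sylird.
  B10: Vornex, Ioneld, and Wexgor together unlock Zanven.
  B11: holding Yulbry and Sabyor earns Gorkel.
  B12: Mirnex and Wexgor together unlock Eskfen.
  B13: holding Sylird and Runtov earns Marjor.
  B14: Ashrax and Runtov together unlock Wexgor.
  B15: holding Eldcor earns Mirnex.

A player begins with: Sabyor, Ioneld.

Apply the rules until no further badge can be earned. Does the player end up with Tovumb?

With Sabyor and Ioneld, Runtov is earned (B4).
With Ioneld, Sabyor, and Runtov, Ashrax is earned (B3).
With Ashrax and Runtov, Wexgor is earned (B14).
With Ashrax and Wexgor, Yulbry is earned (B7).
With Sabyor and Wexgor, Sylird is earned (B9).
With Sylird and Runtov, Marjor is earned (B13).
With Yulbry, Ioneld, and Marjor, Tovumb is earned (B1).

Yes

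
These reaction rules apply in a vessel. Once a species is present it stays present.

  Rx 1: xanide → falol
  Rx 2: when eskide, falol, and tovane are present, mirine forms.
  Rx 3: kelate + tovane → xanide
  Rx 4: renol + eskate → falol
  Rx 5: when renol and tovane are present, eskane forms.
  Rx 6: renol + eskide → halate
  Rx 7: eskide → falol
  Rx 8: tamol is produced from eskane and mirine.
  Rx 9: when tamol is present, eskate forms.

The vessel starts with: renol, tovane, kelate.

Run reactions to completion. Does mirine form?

No

mirine would need eskide, falol, and tovane (Rx 2), but eskide never forms.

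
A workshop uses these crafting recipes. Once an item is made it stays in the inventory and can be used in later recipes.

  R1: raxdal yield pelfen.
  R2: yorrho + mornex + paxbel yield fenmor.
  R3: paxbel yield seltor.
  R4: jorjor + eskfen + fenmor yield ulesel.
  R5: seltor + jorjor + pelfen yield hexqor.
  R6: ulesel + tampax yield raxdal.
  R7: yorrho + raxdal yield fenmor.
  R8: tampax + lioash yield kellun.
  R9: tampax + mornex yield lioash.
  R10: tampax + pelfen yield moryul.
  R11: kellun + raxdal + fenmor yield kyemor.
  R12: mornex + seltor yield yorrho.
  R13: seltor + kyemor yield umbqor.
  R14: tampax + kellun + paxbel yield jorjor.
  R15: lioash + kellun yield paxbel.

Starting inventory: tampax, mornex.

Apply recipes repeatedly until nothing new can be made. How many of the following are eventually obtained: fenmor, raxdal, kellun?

2

Using R9, tampax and mornex make lioash.
Using R8, tampax and lioash make kellun.
Using R15, lioash and kellun make paxbel.
paxbel → seltor (R3).
Using R12, mornex and seltor make yorrho.
yorrho + mornex + paxbel → fenmor (R2).
fenmor: reached.
raxdal would need ulesel and tampax (R6), but ulesel is never obtained.
kellun: reached.
Reached: fenmor and kellun — 2 of the 3.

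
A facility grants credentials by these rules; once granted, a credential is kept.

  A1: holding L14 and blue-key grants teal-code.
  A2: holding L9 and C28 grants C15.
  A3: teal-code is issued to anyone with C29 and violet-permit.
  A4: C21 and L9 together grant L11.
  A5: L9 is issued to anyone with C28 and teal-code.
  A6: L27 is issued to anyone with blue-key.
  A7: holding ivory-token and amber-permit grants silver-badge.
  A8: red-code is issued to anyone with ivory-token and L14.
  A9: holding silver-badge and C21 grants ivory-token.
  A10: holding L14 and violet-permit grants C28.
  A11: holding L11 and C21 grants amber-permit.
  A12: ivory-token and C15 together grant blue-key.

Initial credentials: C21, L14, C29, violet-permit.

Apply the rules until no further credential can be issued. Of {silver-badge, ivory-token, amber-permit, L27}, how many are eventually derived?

1

Holding C29 and violet-permit grants teal-code (A3).
Holding L14 and violet-permit grants C28 (A10).
Holding C28 and teal-code grants L9 (A5).
Holding C21 and L9 grants L11 (A4).
Holding L11 and C21 grants amber-permit (A11).
silver-badge would need ivory-token and amber-permit (A7), but ivory-token is never granted.
ivory-token would need silver-badge and C21 (A9), but silver-badge is never granted.
amber-permit: reached.
L27 would need blue-key (A6), but blue-key is never granted.
Reached: amber-permit — 1 of the 4.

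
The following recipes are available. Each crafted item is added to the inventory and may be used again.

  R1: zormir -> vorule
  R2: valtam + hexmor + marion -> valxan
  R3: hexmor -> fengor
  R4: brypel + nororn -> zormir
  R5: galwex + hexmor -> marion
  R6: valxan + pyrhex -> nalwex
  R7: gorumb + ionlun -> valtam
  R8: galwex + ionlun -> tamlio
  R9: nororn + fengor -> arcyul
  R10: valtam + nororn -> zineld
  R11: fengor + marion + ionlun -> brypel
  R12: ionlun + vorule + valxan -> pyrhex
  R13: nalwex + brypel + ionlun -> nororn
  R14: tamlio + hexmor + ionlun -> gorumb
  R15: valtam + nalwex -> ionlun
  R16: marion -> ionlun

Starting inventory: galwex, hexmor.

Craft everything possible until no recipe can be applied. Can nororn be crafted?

No

nororn would need nalwex, brypel, and ionlun (R13), but nalwex is never obtained.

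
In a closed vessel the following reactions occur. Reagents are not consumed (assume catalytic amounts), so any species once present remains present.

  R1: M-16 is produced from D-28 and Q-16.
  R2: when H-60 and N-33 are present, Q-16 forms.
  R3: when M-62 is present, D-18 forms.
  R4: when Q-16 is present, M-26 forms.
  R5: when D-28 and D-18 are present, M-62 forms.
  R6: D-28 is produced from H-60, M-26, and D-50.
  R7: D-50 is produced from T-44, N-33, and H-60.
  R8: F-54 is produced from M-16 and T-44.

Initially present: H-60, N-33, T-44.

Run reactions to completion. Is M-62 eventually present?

M-62 would need D-28 and D-18 (R5), but D-18 never forms.

No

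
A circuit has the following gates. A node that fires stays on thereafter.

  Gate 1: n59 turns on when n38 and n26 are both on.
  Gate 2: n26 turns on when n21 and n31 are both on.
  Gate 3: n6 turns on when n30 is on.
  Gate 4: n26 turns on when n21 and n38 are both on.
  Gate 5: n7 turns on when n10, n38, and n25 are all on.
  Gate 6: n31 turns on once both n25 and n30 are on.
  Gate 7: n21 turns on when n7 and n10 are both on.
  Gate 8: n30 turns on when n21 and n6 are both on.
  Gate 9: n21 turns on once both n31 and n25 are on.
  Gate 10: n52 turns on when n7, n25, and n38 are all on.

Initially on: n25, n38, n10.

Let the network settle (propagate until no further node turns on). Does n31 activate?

n31 would need n25 and n30 (Gate 6), but n30 never turns on.

No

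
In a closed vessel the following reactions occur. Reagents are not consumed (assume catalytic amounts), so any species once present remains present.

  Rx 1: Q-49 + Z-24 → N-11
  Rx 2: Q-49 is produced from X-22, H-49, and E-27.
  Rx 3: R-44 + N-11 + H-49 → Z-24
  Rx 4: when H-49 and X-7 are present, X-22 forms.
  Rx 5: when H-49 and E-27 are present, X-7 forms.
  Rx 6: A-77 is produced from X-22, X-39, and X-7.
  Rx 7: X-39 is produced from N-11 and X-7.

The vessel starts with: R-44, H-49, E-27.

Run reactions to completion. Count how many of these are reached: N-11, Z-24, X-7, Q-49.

H-49 and E-27 present → X-7 forms (Rx 5).
H-49 and X-7 present → X-22 forms (Rx 4).
X-22, H-49, and E-27 present → Q-49 forms (Rx 2).
N-11 would need Q-49 and Z-24 (Rx 1), but Z-24 never forms.
Z-24 would need R-44, N-11, and H-49 (Rx 3), but N-11 never forms.
X-7: reached.
Q-49: reached.
Reached: X-7 and Q-49 — 2 of the 4.

2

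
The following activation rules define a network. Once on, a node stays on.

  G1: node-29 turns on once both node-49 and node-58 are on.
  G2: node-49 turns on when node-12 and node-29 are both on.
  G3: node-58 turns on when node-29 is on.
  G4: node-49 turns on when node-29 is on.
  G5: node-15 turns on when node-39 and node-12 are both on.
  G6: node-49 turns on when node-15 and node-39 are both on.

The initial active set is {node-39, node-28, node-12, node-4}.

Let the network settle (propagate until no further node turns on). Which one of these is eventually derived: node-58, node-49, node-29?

node-49

node-39 and node-12 are on, so node-15 turns on (G5).
node-15 and node-39 are on, so node-49 turns on (G6).
node-29 would need node-49 and node-58 (G1), but node-58 never turns on. node-58 would need node-29 (G3), but node-29 never turns on.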